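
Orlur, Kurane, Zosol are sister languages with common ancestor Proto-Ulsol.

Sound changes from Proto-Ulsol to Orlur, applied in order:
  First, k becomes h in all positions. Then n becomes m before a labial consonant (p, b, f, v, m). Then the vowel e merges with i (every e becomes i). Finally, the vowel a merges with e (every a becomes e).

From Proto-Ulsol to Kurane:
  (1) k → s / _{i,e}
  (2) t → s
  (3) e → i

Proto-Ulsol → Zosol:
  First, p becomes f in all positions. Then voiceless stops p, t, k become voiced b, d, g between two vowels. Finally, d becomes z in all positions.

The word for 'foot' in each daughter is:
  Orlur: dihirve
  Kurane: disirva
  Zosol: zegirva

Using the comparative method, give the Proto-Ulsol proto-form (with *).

*dekirva

Position 2: Orlur has i, Kurane has i, Zosol has e. Zosol preserves e here (none of its changes turn any other segment into e), so the proto-segment is *e.
Position 7: Orlur has e, Kurane has a, Zosol has a. Kurane preserves a here (none of its changes turn any other segment into a), so the proto-segment is *a.
Verify the candidate proto-form against each daughter:
Orlur: start from *dekirva.
  rule 1 (unconditioned shift): dekirva → dehirva
  rule 2: no change — dehirva
  rule 3 (vowel merger): dehirva → dihirva
  rule 4 (vowel merger): dihirva → dihirve
  ⇒ Orlur dihirve
Kurane: *dekirva > desirva > disirva  (by palatalisation, vowel merger)
Zosol: *dekirva > degirva > zegirva  (by intervocalic voicing, unconditioned shift)
Only *dekirva yields all of Orlur dihirve, Kurane disirva, Zosol zegirva.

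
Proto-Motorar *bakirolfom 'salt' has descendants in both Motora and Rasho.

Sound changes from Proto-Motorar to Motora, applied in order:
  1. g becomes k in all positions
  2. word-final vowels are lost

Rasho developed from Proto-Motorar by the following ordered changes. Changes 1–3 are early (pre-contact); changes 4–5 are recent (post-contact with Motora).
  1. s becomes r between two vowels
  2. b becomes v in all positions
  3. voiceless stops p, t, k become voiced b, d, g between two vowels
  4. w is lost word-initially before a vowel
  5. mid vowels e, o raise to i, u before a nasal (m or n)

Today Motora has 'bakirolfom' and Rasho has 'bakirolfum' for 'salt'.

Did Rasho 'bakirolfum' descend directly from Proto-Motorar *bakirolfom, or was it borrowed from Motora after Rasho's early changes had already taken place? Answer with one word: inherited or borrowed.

If inherited, *bakirolfom would pass through all of Rasho's changes:
Rasho: *bakirolfom
  bakirolfom (rule 1 does not apply)
  bakirolfom → vakirolfom   [unconditioned shift]
  vakirolfom → vagirolfom   [intervocalic voicing]
  vagirolfom (rule 4 does not apply)
  vagirolfom → vagirolfum   [pre-nasal raising]
  giving Rasho vagirolfum.
If borrowed from Motora 'bakirolfom' after the early changes, it would undergo only the recent ones:
  rule 4 (glide loss): no change (bakirolfom)
  rule 5 (pre-nasal raising): bakirolfom → bakirolfum
  ⇒ as a loan: bakirolfum
Rasho 'bakirolfum' matches the loan outcome 'bakirolfum', not the inherited 'vagirolfum' — it skipped the early Rasho changes, so it was borrowed from Motora.

borrowed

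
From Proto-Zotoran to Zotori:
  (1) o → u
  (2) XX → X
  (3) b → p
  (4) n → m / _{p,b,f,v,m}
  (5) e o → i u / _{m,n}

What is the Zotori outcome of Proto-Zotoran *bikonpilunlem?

Zotori: start from *bikonpilunlem.
  rule 1 (vowel merger): bikonpilunlem → bikunpilunlem
  rule 2: no change — bikunpilunlem
  rule 3 (unconditioned shift): bikunpilunlem → pikunpilunlem
  rule 4 (nasal place assimilation): pikunpilunlem → pikumpilunlem
  rule 5 (pre-nasal raising): pikumpilunlem → pikumpilunlim
  ⇒ Zotori pikumpilunlim

pikumpilunlim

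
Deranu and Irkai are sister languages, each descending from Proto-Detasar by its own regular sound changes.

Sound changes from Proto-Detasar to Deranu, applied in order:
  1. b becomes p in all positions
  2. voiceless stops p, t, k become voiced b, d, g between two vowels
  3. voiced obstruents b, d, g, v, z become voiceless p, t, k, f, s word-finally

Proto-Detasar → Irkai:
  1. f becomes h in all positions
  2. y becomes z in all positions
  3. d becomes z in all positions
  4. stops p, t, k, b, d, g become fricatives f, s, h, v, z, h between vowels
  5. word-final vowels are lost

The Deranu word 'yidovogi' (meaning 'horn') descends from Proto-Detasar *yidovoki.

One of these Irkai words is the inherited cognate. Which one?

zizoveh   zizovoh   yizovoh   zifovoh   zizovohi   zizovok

Irkai: start from *yidovoki.
  rule 1: no change — yidovoki
  rule 2 (unconditioned shift): yidovoki → zidovoki
  rule 3 (unconditioned shift): zidovoki → zizovoki
  rule 4 (intervocalic lenition): zizovoki → zizovohi
  rule 5 (apocope): zizovohi → zizovoh
  ⇒ Irkai zizovoh
Only 'zizovoh' matches the regular Irkai development of *yidovoki.

zizovoh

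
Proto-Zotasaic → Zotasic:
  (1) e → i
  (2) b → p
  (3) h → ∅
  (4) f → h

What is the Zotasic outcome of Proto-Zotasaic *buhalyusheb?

pualyusip

Zotasic: *buhalyusheb
  buhalyusheb → buhalyushib   [vowel merger]
  buhalyushib → puhalyuship   [unconditioned shift]
  puhalyuship → pualyusip   [h-loss]
  pualyusip (rule 4 does not apply)
  giving Zotasic pualyusip.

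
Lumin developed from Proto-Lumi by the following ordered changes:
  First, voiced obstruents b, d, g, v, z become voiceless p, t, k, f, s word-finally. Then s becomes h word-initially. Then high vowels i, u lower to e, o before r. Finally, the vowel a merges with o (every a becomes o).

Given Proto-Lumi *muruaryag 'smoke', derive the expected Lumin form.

moruoryok

Lumin: *muruaryag
  muruaryag → muruaryak   [final devoicing]
  muruaryak (rule 2 does not apply)
  muruaryak → moruaryak   [pre-rhotic lowering]
  moruaryak → moruoryok   [vowel merger]
  giving Lumin moruoryok.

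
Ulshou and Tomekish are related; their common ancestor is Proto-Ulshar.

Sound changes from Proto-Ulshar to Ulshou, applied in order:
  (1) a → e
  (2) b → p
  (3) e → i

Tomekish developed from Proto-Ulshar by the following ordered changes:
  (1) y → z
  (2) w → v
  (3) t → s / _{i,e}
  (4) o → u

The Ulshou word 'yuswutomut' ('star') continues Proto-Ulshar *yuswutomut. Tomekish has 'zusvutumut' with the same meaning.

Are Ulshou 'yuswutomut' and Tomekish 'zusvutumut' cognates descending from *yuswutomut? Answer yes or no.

yes

Derive the expected Tomekish reflex of *yuswutomut:
Tomekish: *yuswutomut
  yuswutomut → zuswutomut   [unconditioned shift]
  zuswutomut → zusvutomut   [unconditioned shift]
  zusvutomut (rule 3 does not apply)
  zusvutomut → zusvutumut   [vowel merger]
  giving Tomekish zusvutumut.
Tomekish 'zusvutumut' matches the regular reflex exactly, so the pair is cognate.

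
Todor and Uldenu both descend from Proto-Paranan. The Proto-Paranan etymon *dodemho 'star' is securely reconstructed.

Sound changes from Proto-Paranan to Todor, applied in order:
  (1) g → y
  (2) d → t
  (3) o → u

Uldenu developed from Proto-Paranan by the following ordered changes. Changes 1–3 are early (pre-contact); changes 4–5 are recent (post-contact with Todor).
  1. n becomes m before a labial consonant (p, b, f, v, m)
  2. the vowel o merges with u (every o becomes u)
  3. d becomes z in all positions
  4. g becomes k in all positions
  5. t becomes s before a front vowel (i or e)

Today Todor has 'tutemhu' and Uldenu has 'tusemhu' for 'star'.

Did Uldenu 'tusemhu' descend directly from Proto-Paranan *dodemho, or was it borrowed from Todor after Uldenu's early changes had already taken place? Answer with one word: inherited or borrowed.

borrowed

If inherited, *dodemho would pass through all of Uldenu's changes:
Uldenu: *dodemho > dudemhu > zuzemhu  (by vowel merger, unconditioned shift)
If borrowed from Todor 'tutemhu' after the early changes, it would undergo only the recent ones:
  rule 4 (unconditioned shift): no change (tutemhu)
  rule 5 (palatalisation): tutemhu → tusemhu
  ⇒ as a loan: tusemhu
Uldenu 'tusemhu' matches the loan outcome 'tusemhu', not the inherited 'zuzemhu' — it skipped the early Uldenu changes, so it was borrowed from Todor.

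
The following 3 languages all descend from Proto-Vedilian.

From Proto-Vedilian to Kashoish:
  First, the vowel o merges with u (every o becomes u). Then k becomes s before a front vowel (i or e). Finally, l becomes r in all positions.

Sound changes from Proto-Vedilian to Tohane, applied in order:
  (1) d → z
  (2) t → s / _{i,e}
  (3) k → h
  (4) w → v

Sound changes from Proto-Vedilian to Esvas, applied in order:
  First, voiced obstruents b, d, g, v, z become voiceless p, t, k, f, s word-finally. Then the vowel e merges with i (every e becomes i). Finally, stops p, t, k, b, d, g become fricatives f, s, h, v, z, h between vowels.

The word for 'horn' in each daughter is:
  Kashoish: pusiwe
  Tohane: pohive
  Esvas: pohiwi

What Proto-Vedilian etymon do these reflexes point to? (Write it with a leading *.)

Position 2: Kashoish has u, Tohane has o, Esvas has o. Tohane preserves o here (none of its changes turn any other segment into o), so the proto-segment is *o.
Position 3: Kashoish has s, Tohane has h, Esvas has h. Taking the neighbouring segments as reconstructed: Kashoish s could go back to *k or *s; Tohane h could go back to *k or *h; Esvas h could go back to *k or *g or *h — the one source consistent with every daughter is *k.
Position 6: Kashoish has e, Tohane has e, Esvas has i. Kashoish preserves e here (none of its changes turn any other segment into e), so the proto-segment is *e.
This points to *pokiwe. Verify forward in each daughter:
Kashoish: *pokiwe > pukiwe > pusiwe  (by vowel merger, palatalisation)
Tohane: start from *pokiwe.
  rule 1: no change — pokiwe
  rule 2: no change — pokiwe
  rule 3 (unconditioned shift): pokiwe → pohiwe
  rule 4 (unconditioned shift): pohiwe → pohive
  ⇒ Tohane pohive
Esvas: start from *pokiwe.
  rule 1: no change — pokiwe
  rule 2 (vowel merger): pokiwe → pokiwi
  rule 3 (intervocalic lenition): pokiwi → pohiwi
  ⇒ Esvas pohiwi
No other proto-form is consistent with every reflex, so the reconstruction is *pokiwe.

*pokiwe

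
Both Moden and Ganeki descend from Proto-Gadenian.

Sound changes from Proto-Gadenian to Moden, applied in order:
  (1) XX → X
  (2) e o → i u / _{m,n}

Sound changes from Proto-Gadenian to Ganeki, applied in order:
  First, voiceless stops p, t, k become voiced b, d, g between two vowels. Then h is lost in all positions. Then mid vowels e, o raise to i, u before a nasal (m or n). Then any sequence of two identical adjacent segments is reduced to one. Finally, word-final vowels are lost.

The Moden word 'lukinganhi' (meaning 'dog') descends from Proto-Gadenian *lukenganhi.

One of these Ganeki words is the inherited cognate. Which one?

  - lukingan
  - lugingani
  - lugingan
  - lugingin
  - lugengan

Ganeki: start from *lukenganhi.
  rule 1 (intervocalic voicing): lukenganhi → lugenganhi
  rule 2 (h-loss): lugenganhi → lugengani
  rule 3 (pre-nasal raising): lugengani → lugingani
  rule 4: no change — lugingani
  rule 5 (apocope): lugingani → lugingan
  ⇒ Ganeki lugingan
The other candidates each miss or misapply at least one Ganeki change.

lugingan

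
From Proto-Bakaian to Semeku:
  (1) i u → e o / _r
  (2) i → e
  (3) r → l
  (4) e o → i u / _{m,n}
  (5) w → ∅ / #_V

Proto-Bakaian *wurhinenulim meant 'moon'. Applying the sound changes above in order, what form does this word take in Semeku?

Semeku: start from *wurhinenulim.
  rule 1 (pre-rhotic lowering): wurhinenulim → worhinenulim
  rule 2 (vowel merger): worhinenulim → worhenenulem
  rule 3 (unconditioned shift): worhenenulem → wolhenenulem
  rule 4 (pre-nasal raising): wolhenenulem → wolhininulim
  rule 5 (glide loss): wolhininulim → olhininulim
  ⇒ Semeku olhininulim

olhininulim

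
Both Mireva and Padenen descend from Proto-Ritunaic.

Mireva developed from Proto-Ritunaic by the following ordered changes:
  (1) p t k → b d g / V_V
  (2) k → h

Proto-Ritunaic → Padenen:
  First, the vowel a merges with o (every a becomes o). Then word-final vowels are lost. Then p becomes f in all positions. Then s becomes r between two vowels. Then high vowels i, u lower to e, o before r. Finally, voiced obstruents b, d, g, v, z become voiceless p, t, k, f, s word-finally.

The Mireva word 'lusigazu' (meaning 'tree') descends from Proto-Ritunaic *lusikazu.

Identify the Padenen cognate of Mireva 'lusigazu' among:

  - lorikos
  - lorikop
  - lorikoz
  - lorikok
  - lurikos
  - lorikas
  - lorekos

lorikos

Padenen: *lusikazu
  lusikazu → lusikozu   [vowel merger]
  lusikozu → lusikoz   [apocope]
  lusikoz (rule 3 does not apply)
  lusikoz → lurikoz   [rhotacism]
  lurikoz → lorikoz   [pre-rhotic lowering]
  lorikoz → lorikos   [final devoicing]
  giving Padenen lorikos.
Only 'lorikos' matches the regular Padenen development of *lusikazu.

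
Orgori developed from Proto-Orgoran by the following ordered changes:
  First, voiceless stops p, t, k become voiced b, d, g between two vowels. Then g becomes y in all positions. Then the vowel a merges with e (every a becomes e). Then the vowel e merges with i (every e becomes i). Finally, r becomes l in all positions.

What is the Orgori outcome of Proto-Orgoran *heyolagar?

hiyoliyil

Orgori: *heyolagar > heyolayar > heyoleyer > hiyoliyir > hiyoliyil  (by unconditioned shift, vowel merger, vowel merger, unconditioned shift)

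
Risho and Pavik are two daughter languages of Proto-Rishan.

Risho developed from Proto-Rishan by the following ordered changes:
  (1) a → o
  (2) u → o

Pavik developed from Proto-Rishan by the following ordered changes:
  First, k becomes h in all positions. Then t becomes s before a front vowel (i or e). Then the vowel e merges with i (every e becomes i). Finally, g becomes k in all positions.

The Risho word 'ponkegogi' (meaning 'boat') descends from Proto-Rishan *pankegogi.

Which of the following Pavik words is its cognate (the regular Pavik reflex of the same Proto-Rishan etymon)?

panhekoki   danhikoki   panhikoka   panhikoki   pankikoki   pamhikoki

Pavik: start from *pankegogi.
  rule 1 (unconditioned shift): pankegogi → panhegogi
  rule 2: no change — panhegogi
  rule 3 (vowel merger): panhegogi → panhigogi
  rule 4 (unconditioned shift): panhigogi → panhikoki
  ⇒ Pavik panhikoki
The other candidates each miss or misapply at least one Pavik change.

panhikoki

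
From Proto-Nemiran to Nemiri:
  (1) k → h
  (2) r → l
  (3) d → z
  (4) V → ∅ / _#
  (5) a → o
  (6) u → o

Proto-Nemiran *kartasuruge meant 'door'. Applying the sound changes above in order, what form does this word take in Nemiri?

holtosolog

Nemiri: *kartasuruge
  kartasuruge → hartasuruge   [unconditioned shift]
  hartasuruge → haltasuluge   [unconditioned shift]
  haltasuluge (rule 3 does not apply)
  haltasuluge → haltasulug   [apocope]
  haltasulug → holtosulug   [vowel merger]
  holtosulug → holtosolog   [vowel merger]
  giving Nemiri holtosolog.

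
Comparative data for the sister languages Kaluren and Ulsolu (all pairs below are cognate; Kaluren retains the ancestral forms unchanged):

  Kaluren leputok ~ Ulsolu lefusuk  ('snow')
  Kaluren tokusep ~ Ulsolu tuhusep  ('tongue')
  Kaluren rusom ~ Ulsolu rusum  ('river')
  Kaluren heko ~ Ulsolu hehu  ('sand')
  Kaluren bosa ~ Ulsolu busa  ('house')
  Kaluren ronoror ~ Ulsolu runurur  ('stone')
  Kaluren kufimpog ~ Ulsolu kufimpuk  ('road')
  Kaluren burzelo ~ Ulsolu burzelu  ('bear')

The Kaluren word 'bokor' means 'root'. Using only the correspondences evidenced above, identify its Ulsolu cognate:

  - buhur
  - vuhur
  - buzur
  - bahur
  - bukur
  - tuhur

leputok ~ lefusuk, tokusep ~ tuhusep — Kaluren o corresponds to Ulsolu u after a consonant, before a consonant other than r, m, n, p, b, f, v.
heko ~ hehu — Kaluren k corresponds to Ulsolu h between vowels (before a back vowel).
ronoror ~ runurur — Kaluren o corresponds to Ulsolu u after a consonant, before r.
Applying these to Kaluren 'bokor':
  bokor → bukor   (o→u after a consonant, before a consonant other than r, m, n, p, b, f, v)
  bukor → buhor   (k→h between vowels (before a back vowel))
  buhor → buhur   (o→u after a consonant, before r)
So the Ulsolu cognate is 'buhur'.

buhur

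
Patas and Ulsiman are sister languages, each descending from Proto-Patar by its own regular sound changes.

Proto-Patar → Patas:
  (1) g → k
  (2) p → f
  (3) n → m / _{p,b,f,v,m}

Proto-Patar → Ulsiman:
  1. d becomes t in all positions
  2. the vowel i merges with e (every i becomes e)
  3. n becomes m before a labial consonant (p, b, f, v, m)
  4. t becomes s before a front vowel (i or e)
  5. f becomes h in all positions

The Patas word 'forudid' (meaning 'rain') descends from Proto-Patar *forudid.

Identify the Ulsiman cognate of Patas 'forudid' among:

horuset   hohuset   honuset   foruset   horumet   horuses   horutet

horuset

Ulsiman: *forudid > forutit > forutet > foruset > horuset  (by unconditioned shift, vowel merger, palatalisation, unconditioned shift)
Only 'horuset' matches the regular Ulsiman development of *forudid.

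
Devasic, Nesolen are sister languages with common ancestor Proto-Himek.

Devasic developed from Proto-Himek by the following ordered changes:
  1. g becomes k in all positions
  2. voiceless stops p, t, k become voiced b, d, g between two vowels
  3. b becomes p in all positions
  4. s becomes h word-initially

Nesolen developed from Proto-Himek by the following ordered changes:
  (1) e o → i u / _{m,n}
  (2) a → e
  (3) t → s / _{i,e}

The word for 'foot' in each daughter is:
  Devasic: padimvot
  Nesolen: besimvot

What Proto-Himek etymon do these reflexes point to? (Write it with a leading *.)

Position 2: Devasic has a, Nesolen has e. Devasic preserves a here (none of its changes turn any other segment into a), so the proto-segment is *a.
Position 3: Devasic has d, Nesolen has s. Taking the neighbouring segments as reconstructed: Devasic d could go back to *t or *d; Nesolen s could go back to *t or *s — the one source consistent with every daughter is *t.
This points to *batimvot. Verify forward in each daughter:
Devasic: *batimvot > badimvot > padimvot  (by intervocalic voicing, unconditioned shift)
Nesolen: *batimvot
  batimvot (rule 1 does not apply)
  batimvot → betimvot   [vowel merger]
  betimvot → besimvot   [palatalisation]
  giving Nesolen besimvot.
*batimvot is the unique common source.

*batimvot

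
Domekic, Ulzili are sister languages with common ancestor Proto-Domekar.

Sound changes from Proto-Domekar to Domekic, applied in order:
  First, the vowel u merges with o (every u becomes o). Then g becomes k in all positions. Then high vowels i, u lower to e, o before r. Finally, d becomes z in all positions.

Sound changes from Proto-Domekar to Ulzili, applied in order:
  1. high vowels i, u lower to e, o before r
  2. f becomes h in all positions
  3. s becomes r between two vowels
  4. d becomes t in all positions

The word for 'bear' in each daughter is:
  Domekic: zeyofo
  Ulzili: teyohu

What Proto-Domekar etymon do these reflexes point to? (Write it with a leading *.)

Position 6: Domekic has o, Ulzili has u. Ulzili preserves u here (none of its changes turn any other segment into u), so the proto-segment is *u.
Position 5: Domekic has f, Ulzili has h. Domekic preserves f here (none of its changes turn any other segment into f), so the proto-segment is *f.
Position 1: Domekic has z, Ulzili has t. Taking the neighbouring segments as reconstructed: Domekic z could go back to *d or *z; Ulzili t could go back to *t or *d — the one source consistent with every daughter is *d.
Continuing position by position gives *deyofu; check it forward:
Domekic: *deyofu > deyofo > zeyofo  (by vowel merger, unconditioned shift)
Ulzili: *deyofu > deyohu > teyohu  (by unconditioned shift, unconditioned shift)
*deyofu is the unique common source.

*deyofu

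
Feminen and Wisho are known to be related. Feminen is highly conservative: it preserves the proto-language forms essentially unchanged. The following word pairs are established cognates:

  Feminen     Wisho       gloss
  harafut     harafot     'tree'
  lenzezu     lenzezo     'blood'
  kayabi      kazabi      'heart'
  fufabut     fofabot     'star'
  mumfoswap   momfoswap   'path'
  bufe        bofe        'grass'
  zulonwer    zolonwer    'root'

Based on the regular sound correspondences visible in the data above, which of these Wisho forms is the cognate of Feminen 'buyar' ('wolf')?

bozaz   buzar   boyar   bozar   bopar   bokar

bozar

harafut ~ harafot, fufabut ~ fofabot — Feminen u corresponds to Wisho o after a consonant, before a consonant other than r, m, n, p, b, f, v.
kayabi ~ kazabi — Feminen y corresponds to Wisho z between vowels (before a back vowel).
Applying these to Feminen 'buyar':
  buyar → boyar   (u→o after a consonant, before a consonant other than r, m, n, p, b, f, v)
  boyar → bozar   (y→z between vowels (before a back vowel))
So the Wisho cognate is 'bozar'.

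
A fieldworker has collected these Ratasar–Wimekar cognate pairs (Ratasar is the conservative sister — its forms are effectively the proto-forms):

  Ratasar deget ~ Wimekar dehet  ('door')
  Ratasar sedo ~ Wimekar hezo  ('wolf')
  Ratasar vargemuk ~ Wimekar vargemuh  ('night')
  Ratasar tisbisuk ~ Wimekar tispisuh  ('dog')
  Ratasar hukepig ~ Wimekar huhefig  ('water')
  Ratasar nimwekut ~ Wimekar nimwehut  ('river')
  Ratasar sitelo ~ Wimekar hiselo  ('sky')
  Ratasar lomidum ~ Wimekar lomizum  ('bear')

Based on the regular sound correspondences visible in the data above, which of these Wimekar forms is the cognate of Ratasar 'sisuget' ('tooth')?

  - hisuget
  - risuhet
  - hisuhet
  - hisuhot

sitelo ~ hiselo — Ratasar s corresponds to Wimekar h word-initially before a front vowel.
deget ~ dehet — Ratasar g corresponds to Wimekar h between vowels (before a front vowel).
Applying these to Ratasar 'sisuget':
  sisuget → hisuget   (s→h word-initially before a front vowel)
  hisuget → hisuhet   (g→h between vowels (before a front vowel))
So the Wimekar cognate is 'hisuhet'.

hisuhet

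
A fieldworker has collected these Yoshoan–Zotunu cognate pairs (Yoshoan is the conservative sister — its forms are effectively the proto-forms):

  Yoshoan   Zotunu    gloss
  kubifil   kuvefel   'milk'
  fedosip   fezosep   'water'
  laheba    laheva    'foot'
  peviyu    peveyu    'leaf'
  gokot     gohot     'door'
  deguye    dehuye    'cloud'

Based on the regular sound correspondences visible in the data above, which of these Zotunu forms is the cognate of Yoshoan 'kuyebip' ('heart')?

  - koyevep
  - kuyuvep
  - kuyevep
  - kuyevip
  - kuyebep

kubifil ~ kuvefel — Yoshoan b corresponds to Zotunu v between vowels (before a front vowel).
fedosip ~ fezosep — Yoshoan i corresponds to Zotunu e after a consonant, before a labial obstruent.
Applying these to Yoshoan 'kuyebip':
  kuyebip → kuyevip   (b→v between vowels (before a front vowel))
  kuyevip → kuyevep   (i→e after a consonant, before a labial obstruent)
So the Zotunu cognate is 'kuyevep'.

kuyevep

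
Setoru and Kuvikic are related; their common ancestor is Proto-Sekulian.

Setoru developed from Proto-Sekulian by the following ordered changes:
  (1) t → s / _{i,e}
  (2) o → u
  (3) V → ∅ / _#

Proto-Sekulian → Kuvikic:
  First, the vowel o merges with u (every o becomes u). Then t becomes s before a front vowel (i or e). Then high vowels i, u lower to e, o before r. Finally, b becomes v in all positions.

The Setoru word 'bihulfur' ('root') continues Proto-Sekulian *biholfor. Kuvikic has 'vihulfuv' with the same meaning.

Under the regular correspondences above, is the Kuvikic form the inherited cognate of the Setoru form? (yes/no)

Derive the expected Kuvikic reflex of *biholfor:
Kuvikic: *biholfor > bihulfur > bihulfor > vihulfor  (by vowel merger, pre-rhotic lowering, unconditioned shift)
The regular Kuvikic reflex would be 'vihulfor', but the attested form is 'vihulfuv'. The correspondence is irregular, so they are not cognates (the Kuvikic form has a different source).

no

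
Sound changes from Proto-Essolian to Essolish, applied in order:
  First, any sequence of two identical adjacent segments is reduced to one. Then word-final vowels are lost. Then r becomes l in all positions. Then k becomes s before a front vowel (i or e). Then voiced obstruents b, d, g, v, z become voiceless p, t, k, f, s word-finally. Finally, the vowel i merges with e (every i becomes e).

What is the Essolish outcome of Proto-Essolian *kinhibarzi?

Essolish: *kinhibarzi
  kinhibarzi (rule 1 does not apply)
  kinhibarzi → kinhibarz   [apocope]
  kinhibarz → kinhibalz   [unconditioned shift]
  kinhibalz → sinhibalz   [palatalisation]
  sinhibalz → sinhibals   [final devoicing]
  sinhibals → senhebals   [vowel merger]
  giving Essolish senhebals.

senhebals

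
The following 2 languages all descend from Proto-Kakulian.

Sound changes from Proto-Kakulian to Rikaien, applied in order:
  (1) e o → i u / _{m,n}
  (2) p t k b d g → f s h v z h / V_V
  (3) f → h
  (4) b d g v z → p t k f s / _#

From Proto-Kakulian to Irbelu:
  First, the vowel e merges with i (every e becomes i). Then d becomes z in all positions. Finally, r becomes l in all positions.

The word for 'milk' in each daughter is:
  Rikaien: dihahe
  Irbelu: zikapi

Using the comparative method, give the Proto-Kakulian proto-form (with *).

*dikape

Position 6: Rikaien has e, Irbelu has i. Rikaien preserves e here (none of its changes turn any other segment into e), so the proto-segment is *e.
Position 3: Rikaien has h, Irbelu has k. Irbelu preserves k here (none of its changes turn any other segment into k), so the proto-segment is *k.
This points to *dikape. Verify forward in each daughter:
Rikaien: *dikape > dihafe > dihahe  (by intervocalic lenition, unconditioned shift)
Irbelu: start from *dikape.
  rule 1 (vowel merger): dikape → dikapi
  rule 2 (unconditioned shift): dikapi → zikapi
  rule 3: no change — zikapi
  ⇒ Irbelu zikapi
Only *dikape yields all of Rikaien dihahe, Irbelu zikapi.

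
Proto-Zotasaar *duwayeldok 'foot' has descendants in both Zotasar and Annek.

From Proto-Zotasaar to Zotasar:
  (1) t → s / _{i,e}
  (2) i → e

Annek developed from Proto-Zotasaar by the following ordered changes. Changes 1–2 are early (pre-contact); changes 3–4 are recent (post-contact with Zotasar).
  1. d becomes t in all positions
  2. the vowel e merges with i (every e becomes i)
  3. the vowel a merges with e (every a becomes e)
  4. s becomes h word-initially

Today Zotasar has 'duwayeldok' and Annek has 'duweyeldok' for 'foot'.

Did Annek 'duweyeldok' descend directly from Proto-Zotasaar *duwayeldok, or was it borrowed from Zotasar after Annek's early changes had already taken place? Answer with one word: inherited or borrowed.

borrowed

If inherited, *duwayeldok would pass through all of Annek's changes:
Annek: *duwayeldok
  duwayeldok → tuwayeltok   [unconditioned shift]
  tuwayeltok → tuwayiltok   [vowel merger]
  tuwayiltok → tuweyiltok   [vowel merger]
  tuweyiltok (rule 4 does not apply)
  giving Annek tuweyiltok.
If borrowed from Zotasar 'duwayeldok' after the early changes, it would undergo only the recent ones:
  rule 3 (vowel merger): duwayeldok → duweyeldok
  rule 4 (debuccalisation): no change (duweyeldok)
  ⇒ as a loan: duweyeldok
Annek 'duweyeldok' matches the loan outcome 'duweyeldok', not the inherited 'tuweyiltok' — it skipped the early Annek changes, so it was borrowed from Zotasar.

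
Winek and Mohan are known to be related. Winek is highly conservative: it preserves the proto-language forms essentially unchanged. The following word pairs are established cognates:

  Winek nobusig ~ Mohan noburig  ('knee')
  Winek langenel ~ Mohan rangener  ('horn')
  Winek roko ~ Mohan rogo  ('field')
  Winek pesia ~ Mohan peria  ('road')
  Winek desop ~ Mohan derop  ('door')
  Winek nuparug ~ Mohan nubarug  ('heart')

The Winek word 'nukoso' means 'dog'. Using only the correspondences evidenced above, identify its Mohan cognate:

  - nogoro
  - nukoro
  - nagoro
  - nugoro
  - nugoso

nugoro

roko ~ rogo — Winek k corresponds to Mohan g between vowels (before a back vowel).
desop ~ derop — Winek s corresponds to Mohan r between vowels (before a back vowel).
Applying these to Winek 'nukoso':
  nukoso → nugoso   (k→g between vowels (before a back vowel))
  nugoso → nugoro   (s→r between vowels (before a back vowel))
So the Mohan cognate is 'nugoro'.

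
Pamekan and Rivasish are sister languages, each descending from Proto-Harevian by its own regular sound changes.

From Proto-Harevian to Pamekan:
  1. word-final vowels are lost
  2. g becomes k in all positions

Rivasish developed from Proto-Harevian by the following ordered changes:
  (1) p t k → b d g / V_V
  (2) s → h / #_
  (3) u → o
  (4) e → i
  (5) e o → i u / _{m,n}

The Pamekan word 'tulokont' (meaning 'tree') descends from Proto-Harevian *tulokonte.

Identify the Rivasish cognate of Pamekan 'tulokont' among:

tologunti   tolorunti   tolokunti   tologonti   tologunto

tologunti

Rivasish: *tulokonte
  tulokonte → tulogonte   [intervocalic voicing]
  tulogonte (rule 2 does not apply)
  tulogonte → tologonte   [vowel merger]
  tologonte → tologonti   [vowel merger]
  tologonti → tologunti   [pre-nasal raising]
  giving Rivasish tologunti.
The other candidates each miss or misapply at least one Rivasish change.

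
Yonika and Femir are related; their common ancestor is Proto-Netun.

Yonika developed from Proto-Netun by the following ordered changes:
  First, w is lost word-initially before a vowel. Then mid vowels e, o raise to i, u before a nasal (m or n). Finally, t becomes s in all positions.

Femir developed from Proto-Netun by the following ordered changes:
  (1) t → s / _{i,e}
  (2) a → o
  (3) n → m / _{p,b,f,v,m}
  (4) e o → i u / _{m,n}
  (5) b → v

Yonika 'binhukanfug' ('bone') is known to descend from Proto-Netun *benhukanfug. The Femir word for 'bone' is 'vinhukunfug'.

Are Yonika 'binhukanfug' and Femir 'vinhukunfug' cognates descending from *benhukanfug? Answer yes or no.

Derive the expected Femir reflex of *benhukanfug:
Femir: start from *benhukanfug.
  rule 1: no change — benhukanfug
  rule 2 (vowel merger): benhukanfug → benhukonfug
  rule 3 (nasal place assimilation): benhukonfug → benhukomfug
  rule 4 (pre-nasal raising): benhukomfug → binhukumfug
  rule 5 (unconditioned shift): binhukumfug → vinhukumfug
  ⇒ Femir vinhukumfug
The regular Femir reflex would be 'vinhukumfug', but the attested form is 'vinhukunfug'. The correspondence is irregular, so they are not cognates (the Femir form has a different source).

no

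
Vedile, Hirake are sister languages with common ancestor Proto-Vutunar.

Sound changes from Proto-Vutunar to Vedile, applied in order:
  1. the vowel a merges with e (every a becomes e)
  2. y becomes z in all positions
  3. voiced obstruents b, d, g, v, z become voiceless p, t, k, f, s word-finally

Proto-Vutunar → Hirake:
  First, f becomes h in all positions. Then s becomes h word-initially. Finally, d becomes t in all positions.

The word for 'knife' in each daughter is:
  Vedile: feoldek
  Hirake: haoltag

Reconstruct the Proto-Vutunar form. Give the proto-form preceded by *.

*faoldag

Position 1: Vedile has f, Hirake has h. Taking the neighbouring segments as reconstructed: Vedile f can only go back to *f; Hirake h could go back to *f or *s or *h — the one source consistent with every daughter is *f.
Position 6: Vedile has e, Hirake has a. Hirake preserves a here (none of its changes turn any other segment into a), so the proto-segment is *a.
Position 5: Vedile has d, Hirake has t. Vedile preserves d here (none of its changes turn any other segment into d), so the proto-segment is *d.
Verify the candidate proto-form against each daughter:
Vedile: *faoldag
  faoldag → feoldeg   [vowel merger]
  feoldeg (rule 2 does not apply)
  feoldeg → feoldek   [final devoicing]
  giving Vedile feoldek.
Hirake: *faoldag > haoldag > haoltag  (by unconditioned shift, unconditioned shift)
No other proto-form is consistent with every reflex, so the reconstruction is *faoldag.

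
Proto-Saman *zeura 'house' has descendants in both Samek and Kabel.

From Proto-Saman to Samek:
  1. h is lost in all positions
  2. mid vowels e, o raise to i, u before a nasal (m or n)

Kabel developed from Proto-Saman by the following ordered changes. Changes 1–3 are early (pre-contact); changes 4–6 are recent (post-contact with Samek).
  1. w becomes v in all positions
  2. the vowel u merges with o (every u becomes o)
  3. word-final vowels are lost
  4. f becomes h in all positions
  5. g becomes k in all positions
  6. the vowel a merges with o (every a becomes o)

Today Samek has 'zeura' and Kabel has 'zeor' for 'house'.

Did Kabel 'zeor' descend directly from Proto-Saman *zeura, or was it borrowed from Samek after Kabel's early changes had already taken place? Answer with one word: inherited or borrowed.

inherited

If inherited, *zeura would pass through all of Kabel's changes:
Kabel: *zeura
  zeura (rule 1 does not apply)
  zeura → zeora   [vowel merger]
  zeora → zeor   [apocope]
  zeor (rule 4 does not apply)
  zeor (rule 5 does not apply)
  zeor (rule 6 does not apply)
  giving Kabel zeor.
If borrowed from Samek 'zeura' after the early changes, it would undergo only the recent ones:
  rule 4 (unconditioned shift): no change (zeura)
  rule 5 (unconditioned shift): no change (zeura)
  rule 6 (vowel merger): zeura → zeuro
  ⇒ as a loan: zeuro
Kabel 'zeor' matches the inherited outcome exactly, so it is an inherited cognate, not a loan.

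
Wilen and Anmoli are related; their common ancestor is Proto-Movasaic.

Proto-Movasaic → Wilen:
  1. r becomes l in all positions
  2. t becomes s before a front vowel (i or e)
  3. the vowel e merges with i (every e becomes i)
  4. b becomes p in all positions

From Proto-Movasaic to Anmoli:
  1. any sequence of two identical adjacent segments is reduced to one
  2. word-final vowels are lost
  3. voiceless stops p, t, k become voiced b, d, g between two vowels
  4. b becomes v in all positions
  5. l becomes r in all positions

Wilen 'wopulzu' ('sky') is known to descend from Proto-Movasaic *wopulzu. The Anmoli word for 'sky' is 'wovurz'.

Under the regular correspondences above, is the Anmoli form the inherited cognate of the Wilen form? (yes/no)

Derive the expected Anmoli reflex of *wopulzu:
Anmoli: *wopulzu
  wopulzu (rule 1 does not apply)
  wopulzu → wopulz   [apocope]
  wopulz → wobulz   [intervocalic voicing]
  wobulz → wovulz   [unconditioned shift]
  wovulz → wovurz   [unconditioned shift]
  giving Anmoli wovurz.
Anmoli 'wovurz' matches the regular reflex exactly, so the pair is cognate.

yes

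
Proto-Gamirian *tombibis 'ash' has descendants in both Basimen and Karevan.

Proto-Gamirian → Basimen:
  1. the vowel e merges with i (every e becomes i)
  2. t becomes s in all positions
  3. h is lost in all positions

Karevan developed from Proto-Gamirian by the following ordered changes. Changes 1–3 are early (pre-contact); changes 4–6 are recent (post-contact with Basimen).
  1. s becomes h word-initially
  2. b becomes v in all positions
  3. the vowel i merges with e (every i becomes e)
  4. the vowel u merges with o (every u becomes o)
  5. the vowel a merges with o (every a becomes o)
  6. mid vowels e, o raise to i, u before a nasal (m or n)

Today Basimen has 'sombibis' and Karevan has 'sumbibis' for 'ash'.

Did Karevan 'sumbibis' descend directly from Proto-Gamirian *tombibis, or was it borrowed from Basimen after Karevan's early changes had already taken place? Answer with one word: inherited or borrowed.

If inherited, *tombibis would pass through all of Karevan's changes:
Karevan: *tombibis > tomvivis > tomveves > tumveves  (by unconditioned shift, vowel merger, pre-nasal raising)
If borrowed from Basimen 'sombibis' after the early changes, it would undergo only the recent ones:
  rule 4 (vowel merger): no change (sombibis)
  rule 5 (vowel merger): no change (sombibis)
  rule 6 (pre-nasal raising): sombibis → sumbibis
  ⇒ as a loan: sumbibis
Karevan 'sumbibis' matches the loan outcome 'sumbibis', not the inherited 'tumveves' — it skipped the early Karevan changes, so it was borrowed from Basimen.

borrowed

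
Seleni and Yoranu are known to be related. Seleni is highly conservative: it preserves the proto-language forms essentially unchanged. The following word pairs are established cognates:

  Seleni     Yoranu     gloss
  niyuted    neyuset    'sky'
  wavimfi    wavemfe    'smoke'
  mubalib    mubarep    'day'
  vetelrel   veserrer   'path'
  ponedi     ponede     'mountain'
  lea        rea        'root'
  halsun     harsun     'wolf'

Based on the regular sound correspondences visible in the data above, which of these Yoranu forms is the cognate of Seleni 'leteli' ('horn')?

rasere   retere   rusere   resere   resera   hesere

lea ~ rea — Seleni l corresponds to Yoranu r word-initially before a front vowel.
niyuted ~ neyuset, vetelrel ~ veserrer — Seleni t corresponds to Yoranu s between vowels (before a front vowel).
mubalib ~ mubarep — Seleni l corresponds to Yoranu r between vowels (before a front vowel).
wavimfi ~ wavemfe, ponedi ~ ponede — Seleni i corresponds to Yoranu e word-finally.
Applying these to Seleni 'leteli':
  leteli → reteli   (l→r word-initially before a front vowel)
  reteli → reseli   (t→s between vowels (before a front vowel))
  reseli → reseri   (l→r between vowels (before a front vowel))
  reseri → resere   (i→e word-finally)
So the Yoranu cognate is 'resere'.

resere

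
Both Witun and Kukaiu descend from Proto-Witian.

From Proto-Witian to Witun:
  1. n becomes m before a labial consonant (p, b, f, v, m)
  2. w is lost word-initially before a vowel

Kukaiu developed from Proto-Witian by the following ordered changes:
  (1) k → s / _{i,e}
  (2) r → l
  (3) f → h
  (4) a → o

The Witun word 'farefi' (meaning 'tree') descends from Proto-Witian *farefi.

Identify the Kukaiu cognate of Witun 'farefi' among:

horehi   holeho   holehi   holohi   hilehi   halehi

holehi

Kukaiu: start from *farefi.
  rule 1: no change — farefi
  rule 2 (unconditioned shift): farefi → falefi
  rule 3 (unconditioned shift): falefi → halehi
  rule 4 (vowel merger): halehi → holehi
  ⇒ Kukaiu holehi
Among the options, 'holehi' alone shows every Kukaiu change applied in order.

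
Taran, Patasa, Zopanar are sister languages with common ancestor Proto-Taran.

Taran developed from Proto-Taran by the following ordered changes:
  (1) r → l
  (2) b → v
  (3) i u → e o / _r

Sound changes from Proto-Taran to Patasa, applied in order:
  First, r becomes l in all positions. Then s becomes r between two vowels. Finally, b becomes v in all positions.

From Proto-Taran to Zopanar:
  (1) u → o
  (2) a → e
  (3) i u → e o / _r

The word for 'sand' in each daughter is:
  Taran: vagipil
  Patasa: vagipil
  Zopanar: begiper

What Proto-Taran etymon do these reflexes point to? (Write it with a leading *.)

*bagipir

Position 2: Taran has a, Patasa has a, Zopanar has e. Taran preserves a here (none of its changes turn any other segment into a), so the proto-segment is *a.
Position 7: Taran has l, Patasa has l, Zopanar has r. Zopanar preserves r here (none of its changes turn any other segment into r), so the proto-segment is *r.
Position 1: Taran has v, Patasa has v, Zopanar has b. Zopanar preserves b here (none of its changes turn any other segment into b), so the proto-segment is *b.
Continuing position by position gives *bagipir; check it forward:
Taran: start from *bagipir.
  rule 1 (unconditioned shift): bagipir → bagipil
  rule 2 (unconditioned shift): bagipil → vagipil
  rule 3: no change — vagipil
  ⇒ Taran vagipil
Patasa: *bagipir
  bagipir → bagipil   [unconditioned shift]
  bagipil (rule 2 does not apply)
  bagipil → vagipil   [unconditioned shift]
  giving Patasa vagipil.
Zopanar: *bagipir
  bagipir (rule 1 does not apply)
  bagipir → begipir   [vowel merger]
  begipir → begiper   [pre-rhotic lowering]
  giving Zopanar begiper.
No other proto-form is consistent with every reflex, so the reconstruction is *bagipir.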